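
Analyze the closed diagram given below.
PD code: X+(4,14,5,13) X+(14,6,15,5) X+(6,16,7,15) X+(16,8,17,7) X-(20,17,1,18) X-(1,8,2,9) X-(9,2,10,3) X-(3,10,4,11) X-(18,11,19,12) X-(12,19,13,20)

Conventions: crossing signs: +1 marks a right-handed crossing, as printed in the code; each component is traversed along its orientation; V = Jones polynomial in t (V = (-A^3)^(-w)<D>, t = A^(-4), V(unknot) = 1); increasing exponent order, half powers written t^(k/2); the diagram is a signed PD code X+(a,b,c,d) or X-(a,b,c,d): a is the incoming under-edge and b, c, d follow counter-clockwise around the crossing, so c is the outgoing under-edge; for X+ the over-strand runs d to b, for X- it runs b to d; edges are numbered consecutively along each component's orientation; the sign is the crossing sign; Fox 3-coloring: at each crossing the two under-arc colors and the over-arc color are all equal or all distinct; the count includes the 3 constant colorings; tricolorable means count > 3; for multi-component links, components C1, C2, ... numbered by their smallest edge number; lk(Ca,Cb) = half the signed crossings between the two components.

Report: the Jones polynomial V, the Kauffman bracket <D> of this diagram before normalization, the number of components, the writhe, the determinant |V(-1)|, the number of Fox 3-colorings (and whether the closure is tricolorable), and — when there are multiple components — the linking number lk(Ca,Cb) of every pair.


V = t^-6 - 2t^-5 + 2t^-4 - 3t^-3 + 4t^-2 - 3t^-1 + 3 - 2t + t^2
<D> = A^-14 - 2A^-10 + 3A^-6 - 3A^-2 + 4A^2 - 3A^6 + 2A^10 - 2A^14 + A^18 (w = -2)
1 component over 10 crossings, w = -2
9 Fox colorings among 3^10, |V(-1)| = 21: tricolorable
why: det 21 = |V(-1)|; divisible by 3, so tricolorable


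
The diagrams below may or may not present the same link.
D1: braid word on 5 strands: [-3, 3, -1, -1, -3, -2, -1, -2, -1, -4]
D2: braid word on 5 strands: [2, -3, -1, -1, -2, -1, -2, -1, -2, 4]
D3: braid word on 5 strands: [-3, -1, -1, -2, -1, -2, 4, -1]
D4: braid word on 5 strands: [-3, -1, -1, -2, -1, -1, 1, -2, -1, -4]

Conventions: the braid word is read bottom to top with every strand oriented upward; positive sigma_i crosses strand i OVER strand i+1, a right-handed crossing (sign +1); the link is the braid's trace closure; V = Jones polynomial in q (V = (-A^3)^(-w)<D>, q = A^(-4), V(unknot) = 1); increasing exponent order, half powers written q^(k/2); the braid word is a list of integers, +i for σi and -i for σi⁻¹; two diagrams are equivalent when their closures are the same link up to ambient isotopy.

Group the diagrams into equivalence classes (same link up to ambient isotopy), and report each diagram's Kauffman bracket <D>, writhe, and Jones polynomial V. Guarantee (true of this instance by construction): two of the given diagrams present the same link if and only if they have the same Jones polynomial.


classes: {D1, D2, D3, D4}
V(D1) = -q^-7 + q^-6 - q^-5 + q^-4 + q^-2  [10 crossings, <D> = A^-16 + A^-8 - A^-4 + 1 - A^4, w = -8]
V(D2) = -q^-7 + q^-6 - q^-5 + q^-4 + q^-2  (w -6, c 10, <D> = A^-10 + A^-2 - A^2 + A^6 - A^10)
V(D3) = -q^-7 + q^-6 - q^-5 + q^-4 + q^-2  [8 crossings, <D> = A^-10 + A^-2 - A^2 + A^6 - A^10, w = -6]
D4 (bracket A^-16 + A^-8 - A^-4 + 1 - A^4; 10 crossings at w = -8): V = -q^-7 + q^-6 - q^-5 + q^-4 + q^-2
insight: one V(q) for all 4 diagrams — one class (guaranteed)


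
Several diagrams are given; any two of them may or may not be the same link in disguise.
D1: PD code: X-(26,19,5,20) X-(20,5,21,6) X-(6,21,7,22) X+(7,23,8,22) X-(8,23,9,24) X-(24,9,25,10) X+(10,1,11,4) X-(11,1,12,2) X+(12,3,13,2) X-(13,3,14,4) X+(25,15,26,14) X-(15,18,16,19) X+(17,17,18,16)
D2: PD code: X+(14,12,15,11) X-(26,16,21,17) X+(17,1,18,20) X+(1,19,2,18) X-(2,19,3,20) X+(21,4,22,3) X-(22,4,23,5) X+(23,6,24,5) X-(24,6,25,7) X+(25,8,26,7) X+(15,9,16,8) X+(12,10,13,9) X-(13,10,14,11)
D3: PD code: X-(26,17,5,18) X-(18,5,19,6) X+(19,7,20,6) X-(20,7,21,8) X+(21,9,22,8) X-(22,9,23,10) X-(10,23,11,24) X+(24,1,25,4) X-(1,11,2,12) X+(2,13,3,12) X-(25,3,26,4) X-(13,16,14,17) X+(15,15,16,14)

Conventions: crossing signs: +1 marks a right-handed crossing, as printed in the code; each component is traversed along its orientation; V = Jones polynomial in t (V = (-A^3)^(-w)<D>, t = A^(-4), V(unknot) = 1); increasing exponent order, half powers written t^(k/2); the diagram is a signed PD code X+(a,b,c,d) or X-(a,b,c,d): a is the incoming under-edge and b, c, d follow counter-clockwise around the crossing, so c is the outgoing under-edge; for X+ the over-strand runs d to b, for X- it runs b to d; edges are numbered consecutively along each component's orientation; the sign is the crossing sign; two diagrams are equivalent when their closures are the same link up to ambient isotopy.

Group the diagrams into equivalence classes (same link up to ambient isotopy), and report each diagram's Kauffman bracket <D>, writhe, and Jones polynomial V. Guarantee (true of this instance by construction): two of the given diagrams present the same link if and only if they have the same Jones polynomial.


grouping into links: {D1, D3} | {D2}
V(D1) = t^(-9/2) - t^(-5/2) - t^(-3/2) - t^(-1/2)  (w -3, c 13, <D> = A^-7 + A^-3 + A - A^9)
D2 (bracket A^7 + A^11; 13 crossings at w = +3): V = -t^(-1/2) - t^(1/2)
V(D3) = t^(-9/2) - t^(-5/2) - t^(-3/2) - t^(-1/2)  (w -3, c 13, <D> = A^-7 + A^-3 + A - A^9)
key observation: 2 classes among 3 diagrams; unequal V(t) rules out equality


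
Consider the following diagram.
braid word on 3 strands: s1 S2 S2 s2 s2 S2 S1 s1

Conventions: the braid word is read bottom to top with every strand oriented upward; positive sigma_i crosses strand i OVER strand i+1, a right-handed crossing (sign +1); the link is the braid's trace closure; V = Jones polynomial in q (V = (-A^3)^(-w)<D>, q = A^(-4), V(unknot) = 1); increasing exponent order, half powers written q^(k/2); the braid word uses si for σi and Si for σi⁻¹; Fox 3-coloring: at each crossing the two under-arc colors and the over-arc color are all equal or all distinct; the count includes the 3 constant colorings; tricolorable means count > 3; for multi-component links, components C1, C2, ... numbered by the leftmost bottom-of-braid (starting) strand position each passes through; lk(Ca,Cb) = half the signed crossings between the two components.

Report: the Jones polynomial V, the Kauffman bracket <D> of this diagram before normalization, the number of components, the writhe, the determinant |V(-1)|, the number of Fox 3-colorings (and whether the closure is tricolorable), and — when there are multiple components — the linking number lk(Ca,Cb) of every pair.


V = 1
<D> = 1 (w = 0)
1 component over 8 crossings, w = 0
3 Fox colorings among 3^8, |V(-1)| = 1: not tricolorable
why: w = 0 (over 8 crossings) is diagram-only; (-A^3)^(0) removes it from V


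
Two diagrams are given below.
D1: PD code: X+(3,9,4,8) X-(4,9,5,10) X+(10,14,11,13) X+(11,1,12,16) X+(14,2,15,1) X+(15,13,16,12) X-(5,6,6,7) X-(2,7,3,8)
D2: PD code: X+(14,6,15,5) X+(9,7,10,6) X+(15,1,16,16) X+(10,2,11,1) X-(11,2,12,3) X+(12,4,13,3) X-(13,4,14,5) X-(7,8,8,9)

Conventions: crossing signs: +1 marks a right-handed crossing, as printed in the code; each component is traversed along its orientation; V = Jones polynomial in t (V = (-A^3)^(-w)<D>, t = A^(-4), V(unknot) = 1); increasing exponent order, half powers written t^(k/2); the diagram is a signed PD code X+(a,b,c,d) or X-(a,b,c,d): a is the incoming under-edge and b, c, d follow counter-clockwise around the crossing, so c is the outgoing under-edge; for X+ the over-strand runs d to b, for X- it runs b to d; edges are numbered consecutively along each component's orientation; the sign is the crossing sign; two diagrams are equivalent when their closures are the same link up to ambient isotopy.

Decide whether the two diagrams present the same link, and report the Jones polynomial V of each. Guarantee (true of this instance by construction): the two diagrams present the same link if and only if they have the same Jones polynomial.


same link: no
V(D1) = t + t^3 - t^4  [8 crossings, <D> = -A^-10 + A^-6 + A^2, w = +2]
D2 (bracket A^6; 8 crossings at w = +2): V = 1
note: 2 classes among 2 diagrams; unequal V(t) rules out equality


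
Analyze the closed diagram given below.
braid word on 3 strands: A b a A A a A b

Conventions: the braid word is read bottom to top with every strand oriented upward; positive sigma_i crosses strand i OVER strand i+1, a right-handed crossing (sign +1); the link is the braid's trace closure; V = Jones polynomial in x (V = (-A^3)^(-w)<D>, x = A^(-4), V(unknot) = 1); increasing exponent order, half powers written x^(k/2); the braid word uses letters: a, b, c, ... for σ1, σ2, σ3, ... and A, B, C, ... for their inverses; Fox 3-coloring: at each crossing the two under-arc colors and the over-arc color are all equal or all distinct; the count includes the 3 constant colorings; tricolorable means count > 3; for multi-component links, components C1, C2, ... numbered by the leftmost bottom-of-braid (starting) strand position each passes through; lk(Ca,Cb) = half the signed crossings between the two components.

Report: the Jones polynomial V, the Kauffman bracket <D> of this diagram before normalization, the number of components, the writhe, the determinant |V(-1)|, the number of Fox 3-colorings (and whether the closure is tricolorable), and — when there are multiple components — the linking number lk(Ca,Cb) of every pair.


V(x) = x^-2 - x^-1 + 1 - x + x^2
bracket: A^-8 - A^-4 + 1 - A^4 + A^8, w = 0
1 component, writhe 0, over 8 crossings
det 5, colorings 3 of 3^8 — not tricolorable
observation: inverse pairs cancel, leaving σ1⁻¹ σ2 σ1⁻¹ σ2


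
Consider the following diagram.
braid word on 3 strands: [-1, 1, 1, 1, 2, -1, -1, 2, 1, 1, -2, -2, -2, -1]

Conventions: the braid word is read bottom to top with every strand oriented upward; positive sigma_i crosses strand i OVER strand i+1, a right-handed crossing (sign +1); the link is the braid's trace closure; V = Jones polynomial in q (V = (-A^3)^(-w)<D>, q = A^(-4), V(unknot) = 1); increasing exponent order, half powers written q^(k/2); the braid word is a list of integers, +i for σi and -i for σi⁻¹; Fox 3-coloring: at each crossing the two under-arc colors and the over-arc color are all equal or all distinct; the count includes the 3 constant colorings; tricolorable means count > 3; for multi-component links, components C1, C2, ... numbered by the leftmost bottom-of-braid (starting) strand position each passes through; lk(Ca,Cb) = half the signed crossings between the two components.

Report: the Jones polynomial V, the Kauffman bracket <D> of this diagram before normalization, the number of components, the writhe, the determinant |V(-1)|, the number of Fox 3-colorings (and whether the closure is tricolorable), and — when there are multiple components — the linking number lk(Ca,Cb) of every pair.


V(q) = -q^-4 + q^-3 - q^-2 + 2q^-1 - 1 + 2q - q^2 + q^3 - q^4
bracket: -A^-16 + A^-12 - A^-8 + 2A^-4 - 1 + 2A^4 - A^8 + A^12 - A^16, w = 0
1 component, writhe 0, over 14 crossings
det 11, colorings 3 of 3^14 — not tricolorable
observation: w = 0 shifts under R1 moves; the (-A^3)^(0) factor cancels that in V


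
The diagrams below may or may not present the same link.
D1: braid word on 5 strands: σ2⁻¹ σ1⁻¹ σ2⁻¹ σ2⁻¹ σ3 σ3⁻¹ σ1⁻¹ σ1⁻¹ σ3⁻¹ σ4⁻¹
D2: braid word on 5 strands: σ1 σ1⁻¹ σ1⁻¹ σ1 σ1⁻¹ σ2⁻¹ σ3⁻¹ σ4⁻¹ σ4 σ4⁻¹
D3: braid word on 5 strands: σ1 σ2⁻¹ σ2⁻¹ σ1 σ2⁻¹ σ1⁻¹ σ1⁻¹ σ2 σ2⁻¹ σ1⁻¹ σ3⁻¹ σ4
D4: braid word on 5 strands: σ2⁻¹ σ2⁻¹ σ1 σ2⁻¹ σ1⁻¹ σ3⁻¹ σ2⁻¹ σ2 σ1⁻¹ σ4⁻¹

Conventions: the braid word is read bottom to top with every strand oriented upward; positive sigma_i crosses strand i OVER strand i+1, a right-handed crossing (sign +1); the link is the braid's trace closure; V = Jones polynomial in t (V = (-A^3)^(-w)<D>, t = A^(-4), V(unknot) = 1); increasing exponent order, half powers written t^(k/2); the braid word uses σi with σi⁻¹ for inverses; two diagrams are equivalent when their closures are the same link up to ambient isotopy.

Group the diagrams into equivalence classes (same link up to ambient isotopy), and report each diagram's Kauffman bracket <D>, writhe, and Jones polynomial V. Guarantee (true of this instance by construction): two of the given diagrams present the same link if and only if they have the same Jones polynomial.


classes: {D1} | {D2} | {D3, D4}
V(D1) = -t^-7 + t^-6 - t^-5 + t^-4 + t^-2  [10 crossings, <D> = A^-16 + A^-8 - A^-4 + 1 - A^4, w = -8]
D2 (bracket A^-12; 10 crossings at w = -4): V = 1
V(D3) = -t^-6 + t^-5 - t^-4 + 2t^-3 - t^-2 + t^-1  (w -4, c 12, <D> = A^-8 - A^-4 + 2 - A^4 + A^8 - A^12)
V(D4) = -t^-6 + t^-5 - t^-4 + 2t^-3 - t^-2 + t^-1  [10 crossings, <D> = A^-14 - A^-10 + 2A^-6 - A^-2 + A^2 - A^6, w = -6]
note: comparing 4 Jones polynomials yields 3 groups


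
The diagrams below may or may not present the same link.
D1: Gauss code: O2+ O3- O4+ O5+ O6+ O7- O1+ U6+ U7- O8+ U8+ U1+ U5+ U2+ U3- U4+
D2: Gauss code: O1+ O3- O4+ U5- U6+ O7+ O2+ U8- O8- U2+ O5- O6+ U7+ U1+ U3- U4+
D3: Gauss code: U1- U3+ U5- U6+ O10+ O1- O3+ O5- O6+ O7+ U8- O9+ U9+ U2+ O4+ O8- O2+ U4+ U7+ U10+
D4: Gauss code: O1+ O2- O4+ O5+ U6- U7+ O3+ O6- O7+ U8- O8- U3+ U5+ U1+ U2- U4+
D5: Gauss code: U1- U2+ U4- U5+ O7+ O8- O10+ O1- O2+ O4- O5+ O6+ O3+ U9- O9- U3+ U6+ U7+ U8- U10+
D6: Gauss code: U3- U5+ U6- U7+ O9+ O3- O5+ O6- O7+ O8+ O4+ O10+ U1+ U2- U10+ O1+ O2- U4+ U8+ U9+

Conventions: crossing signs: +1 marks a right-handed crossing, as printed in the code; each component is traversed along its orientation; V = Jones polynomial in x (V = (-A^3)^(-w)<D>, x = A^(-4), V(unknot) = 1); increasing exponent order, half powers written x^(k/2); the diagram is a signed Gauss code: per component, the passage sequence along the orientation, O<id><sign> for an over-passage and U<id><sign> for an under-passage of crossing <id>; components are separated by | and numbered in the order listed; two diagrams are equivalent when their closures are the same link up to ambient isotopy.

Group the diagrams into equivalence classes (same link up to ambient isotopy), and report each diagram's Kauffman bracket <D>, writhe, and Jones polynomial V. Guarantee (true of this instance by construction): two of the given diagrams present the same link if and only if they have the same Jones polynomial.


equivalence classes: {D1, D2, D3, D4, D5, D6}
D1 (bracket A^12; 8 crossings at w = +4): V = 1
V(D2) = 1  (w +2, c 8, <D> = A^6)
V(D3) = 1  (w +4, c 10, <D> = A^12)
V(D4) = 1  (w +2, c 8, <D> = A^6)
V(D5) = 1  [10 crossings, <D> = A^6, w = +2]
V(D6) = 1  [10 crossings, <D> = A^12, w = +4]
key observation: all 6 diagrams share one V(x), hence one class


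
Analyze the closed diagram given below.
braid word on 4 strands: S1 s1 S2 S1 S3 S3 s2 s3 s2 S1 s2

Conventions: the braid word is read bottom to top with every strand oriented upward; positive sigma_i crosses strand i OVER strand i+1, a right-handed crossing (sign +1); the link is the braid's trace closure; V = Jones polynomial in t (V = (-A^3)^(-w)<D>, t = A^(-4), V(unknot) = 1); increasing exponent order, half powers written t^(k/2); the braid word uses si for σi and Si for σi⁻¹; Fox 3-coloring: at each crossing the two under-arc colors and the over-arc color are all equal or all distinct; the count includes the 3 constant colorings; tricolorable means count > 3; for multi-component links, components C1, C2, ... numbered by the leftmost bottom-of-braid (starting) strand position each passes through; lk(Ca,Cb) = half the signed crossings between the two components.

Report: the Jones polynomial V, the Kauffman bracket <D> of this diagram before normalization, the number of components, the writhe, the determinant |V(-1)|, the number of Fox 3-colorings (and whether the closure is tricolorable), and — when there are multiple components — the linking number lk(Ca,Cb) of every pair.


V = t^-3 + t^-2 + t^-1 + 1
<D> = -A^-3 - A - A^5 - A^9 (w = -1)
3 components over 11 crossings, w = -1
lk(C1,C2): 0
lk(C1,C3) = -1
linking number lk(C2,C3) = 0
9 Fox colorings among 3^11, |V(-1)| = 0: tricolorable
why: |V(-1)| = 0: so tricolorable, since 3 divides 0


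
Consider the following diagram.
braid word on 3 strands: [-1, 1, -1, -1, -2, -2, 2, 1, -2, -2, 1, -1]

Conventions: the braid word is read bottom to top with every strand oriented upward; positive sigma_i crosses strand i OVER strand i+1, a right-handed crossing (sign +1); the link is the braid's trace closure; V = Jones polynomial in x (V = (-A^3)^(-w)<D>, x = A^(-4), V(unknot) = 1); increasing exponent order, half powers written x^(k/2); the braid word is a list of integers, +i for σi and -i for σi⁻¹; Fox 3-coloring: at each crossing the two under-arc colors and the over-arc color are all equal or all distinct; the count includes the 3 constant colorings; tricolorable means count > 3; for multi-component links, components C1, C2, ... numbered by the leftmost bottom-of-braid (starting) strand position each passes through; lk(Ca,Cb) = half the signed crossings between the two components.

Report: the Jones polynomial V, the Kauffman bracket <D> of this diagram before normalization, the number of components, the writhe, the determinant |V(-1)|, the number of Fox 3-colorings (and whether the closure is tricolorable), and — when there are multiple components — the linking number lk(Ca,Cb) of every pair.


V(x) = -x^-6 + x^-5 - x^-4 + 2x^-3 - x^-2 + x^-1
bracket: A^-8 - A^-4 + 2 - A^4 + A^8 - A^12, w = -4
1 component, writhe -4, over 12 crossings
det 7, colorings 3 of 3^12 — not tricolorable
observation: inverse pairs cancel, leaving σ1⁻¹ σ1⁻¹ σ2⁻¹ σ1 σ2⁻¹ σ2⁻¹


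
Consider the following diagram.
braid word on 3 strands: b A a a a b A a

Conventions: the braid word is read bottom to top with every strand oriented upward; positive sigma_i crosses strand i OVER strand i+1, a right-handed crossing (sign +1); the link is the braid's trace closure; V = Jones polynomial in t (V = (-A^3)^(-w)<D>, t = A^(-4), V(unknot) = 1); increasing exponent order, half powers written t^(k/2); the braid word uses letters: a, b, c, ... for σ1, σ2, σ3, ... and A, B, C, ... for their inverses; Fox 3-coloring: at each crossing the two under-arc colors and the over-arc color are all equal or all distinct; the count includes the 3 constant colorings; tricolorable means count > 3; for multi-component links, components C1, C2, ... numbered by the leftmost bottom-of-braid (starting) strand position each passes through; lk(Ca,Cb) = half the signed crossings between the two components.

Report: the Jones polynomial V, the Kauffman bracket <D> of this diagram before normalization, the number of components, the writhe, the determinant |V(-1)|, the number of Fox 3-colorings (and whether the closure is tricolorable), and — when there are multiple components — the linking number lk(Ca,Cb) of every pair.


Jones polynomial: V(t) = t + 2t^3 + t^5
<D> = A^-8 + 2 + A^8; writhe +4
components 3, writhe +4 (8 crossings)
linking number lk(C1,C2) = 0
lk(C1,C3): +1
lk(C2,C3) = +1
3-colorings: 3 of 3^8, det 4 — not tricolorable
note: |V(-1)| = 4: so not tricolorable, since 3 does not divide 4


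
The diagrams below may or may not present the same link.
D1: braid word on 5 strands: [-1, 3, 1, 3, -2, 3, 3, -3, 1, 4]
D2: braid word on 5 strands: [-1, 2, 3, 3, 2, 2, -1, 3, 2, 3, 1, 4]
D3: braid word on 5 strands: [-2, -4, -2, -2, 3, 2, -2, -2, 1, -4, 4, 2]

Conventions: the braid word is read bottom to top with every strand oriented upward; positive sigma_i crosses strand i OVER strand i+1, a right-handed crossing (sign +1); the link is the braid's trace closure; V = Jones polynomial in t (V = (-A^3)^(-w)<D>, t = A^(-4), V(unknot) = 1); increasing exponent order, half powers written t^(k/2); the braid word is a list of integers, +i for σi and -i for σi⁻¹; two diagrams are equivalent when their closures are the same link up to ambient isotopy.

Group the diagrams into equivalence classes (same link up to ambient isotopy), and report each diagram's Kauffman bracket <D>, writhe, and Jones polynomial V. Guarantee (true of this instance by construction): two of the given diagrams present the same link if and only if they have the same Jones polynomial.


grouping into links: {D1} | {D2} | {D3}
V(D1) = t + t^3 - t^4  (w +4, c 10, <D> = -A^-4 + 1 + A^8)
V(D2) = t^3 + t^5 - t^8  (w +8, c 12, <D> = -A^-8 + A^4 + A^12)
V(D3) = -t^-4 + t^-3 + t^-1  (w -2, c 12, <D> = A^-2 + A^6 - A^10)
key observation: V(t) takes 3 values over 3 diagrams, fixing the grouping


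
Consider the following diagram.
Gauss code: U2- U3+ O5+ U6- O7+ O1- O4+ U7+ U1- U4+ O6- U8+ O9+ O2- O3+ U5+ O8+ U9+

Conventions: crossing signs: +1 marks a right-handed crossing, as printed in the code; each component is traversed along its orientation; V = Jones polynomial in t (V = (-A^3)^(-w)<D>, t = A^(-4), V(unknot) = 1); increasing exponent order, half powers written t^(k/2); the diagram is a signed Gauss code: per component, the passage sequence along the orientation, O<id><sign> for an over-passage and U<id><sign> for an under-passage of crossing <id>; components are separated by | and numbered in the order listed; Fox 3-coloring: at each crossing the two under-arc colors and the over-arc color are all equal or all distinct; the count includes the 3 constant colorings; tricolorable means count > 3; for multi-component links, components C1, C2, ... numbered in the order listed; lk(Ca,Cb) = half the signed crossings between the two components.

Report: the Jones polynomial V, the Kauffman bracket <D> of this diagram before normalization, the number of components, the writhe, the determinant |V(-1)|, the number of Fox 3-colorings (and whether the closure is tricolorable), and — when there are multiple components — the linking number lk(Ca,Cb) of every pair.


V = t + t^3 - t^4
<D> = A^-7 - A^-3 - A^5 (w = +3)
1 component over 9 crossings, w = +3
9 Fox colorings among 3^9, |V(-1)| = 3: tricolorable
why: the span of V is 3, forcing >= 3 crossings in any diagram


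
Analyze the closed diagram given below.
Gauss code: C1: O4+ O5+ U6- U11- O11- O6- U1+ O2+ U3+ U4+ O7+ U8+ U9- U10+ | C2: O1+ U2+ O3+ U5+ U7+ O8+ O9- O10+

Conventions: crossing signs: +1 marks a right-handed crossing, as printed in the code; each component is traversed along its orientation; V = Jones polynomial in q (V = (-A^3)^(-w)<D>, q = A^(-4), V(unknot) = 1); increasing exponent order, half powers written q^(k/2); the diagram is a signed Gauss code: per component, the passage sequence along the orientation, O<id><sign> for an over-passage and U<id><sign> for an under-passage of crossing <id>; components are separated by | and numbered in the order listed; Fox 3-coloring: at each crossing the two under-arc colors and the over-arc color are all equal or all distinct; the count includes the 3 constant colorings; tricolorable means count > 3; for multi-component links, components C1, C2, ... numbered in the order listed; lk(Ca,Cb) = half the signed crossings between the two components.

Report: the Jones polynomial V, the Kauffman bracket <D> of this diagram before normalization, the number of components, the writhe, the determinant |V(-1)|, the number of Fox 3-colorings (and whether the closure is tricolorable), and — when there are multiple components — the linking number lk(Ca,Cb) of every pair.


V(q) = -q^(5/2) - q^(9/2) + q^(11/2) - q^(13/2) + q^(15/2) - q^(17/2)
bracket: A^-19 - A^-15 + A^-11 - A^-7 + A^-3 + A^5, w = +5
2 components, writhe +5, over 11 crossings
lk(C1,C2) = +3
det 6, colorings 9 of 3^11 — tricolorable
observation: w = +5 (over 11 crossings) is diagram-only; (-A^3)^(-5) removes it from V


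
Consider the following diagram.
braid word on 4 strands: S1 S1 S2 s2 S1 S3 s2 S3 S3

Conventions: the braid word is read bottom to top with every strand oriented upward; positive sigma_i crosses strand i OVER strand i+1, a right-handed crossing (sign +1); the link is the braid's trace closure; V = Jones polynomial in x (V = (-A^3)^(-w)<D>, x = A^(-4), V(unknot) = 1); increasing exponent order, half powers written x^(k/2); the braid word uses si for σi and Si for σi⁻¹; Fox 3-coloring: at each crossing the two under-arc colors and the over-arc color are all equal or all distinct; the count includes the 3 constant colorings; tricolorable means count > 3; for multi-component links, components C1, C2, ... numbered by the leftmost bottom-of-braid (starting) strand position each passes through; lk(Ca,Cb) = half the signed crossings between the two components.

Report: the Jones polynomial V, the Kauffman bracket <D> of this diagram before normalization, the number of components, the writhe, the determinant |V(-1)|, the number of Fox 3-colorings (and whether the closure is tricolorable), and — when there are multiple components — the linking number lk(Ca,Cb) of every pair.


Jones polynomial: V(x) = x^-8 - 2x^-7 + x^-6 - 2x^-5 + 2x^-4 + x^-2
<D> = -A^-7 - 2A + 2A^5 - A^9 + 2A^13 - A^17; writhe -5
components 1, writhe -5 (9 crossings)
3-colorings: 27 of 3^9, det 9 — tricolorable
note: the word shrinks to σ1⁻¹ σ1⁻¹ σ1⁻¹ σ3⁻¹ σ2 σ3⁻¹ σ3⁻¹ after cancelling


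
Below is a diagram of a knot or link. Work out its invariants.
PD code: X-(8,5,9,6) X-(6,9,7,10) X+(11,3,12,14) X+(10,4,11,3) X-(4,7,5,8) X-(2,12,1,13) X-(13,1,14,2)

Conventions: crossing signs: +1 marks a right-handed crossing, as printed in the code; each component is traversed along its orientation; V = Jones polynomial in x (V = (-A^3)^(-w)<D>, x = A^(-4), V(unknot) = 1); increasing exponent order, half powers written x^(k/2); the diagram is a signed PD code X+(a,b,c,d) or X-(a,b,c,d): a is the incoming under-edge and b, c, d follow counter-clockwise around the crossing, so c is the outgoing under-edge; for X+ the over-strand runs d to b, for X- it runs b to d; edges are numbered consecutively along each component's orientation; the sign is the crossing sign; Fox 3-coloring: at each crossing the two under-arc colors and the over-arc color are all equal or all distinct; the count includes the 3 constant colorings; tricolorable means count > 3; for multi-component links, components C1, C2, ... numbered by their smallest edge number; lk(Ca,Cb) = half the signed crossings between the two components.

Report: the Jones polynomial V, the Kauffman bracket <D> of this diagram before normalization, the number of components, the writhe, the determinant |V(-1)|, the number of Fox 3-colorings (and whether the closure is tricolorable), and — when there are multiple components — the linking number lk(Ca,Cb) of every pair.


V = x^(-13/2) - x^(-11/2) + x^(-9/2) - 2x^(-7/2) - x^(-3/2)
<D> = A^-3 + 2A^5 - A^9 + A^13 - A^17 (w = -3)
2 components over 7 crossings, w = -3
lk(C1,C2): -1
9 Fox colorings among 3^7, |V(-1)| = 6: tricolorable
why: det 6 = |V(-1)|; divisible by 3, so tricolorable


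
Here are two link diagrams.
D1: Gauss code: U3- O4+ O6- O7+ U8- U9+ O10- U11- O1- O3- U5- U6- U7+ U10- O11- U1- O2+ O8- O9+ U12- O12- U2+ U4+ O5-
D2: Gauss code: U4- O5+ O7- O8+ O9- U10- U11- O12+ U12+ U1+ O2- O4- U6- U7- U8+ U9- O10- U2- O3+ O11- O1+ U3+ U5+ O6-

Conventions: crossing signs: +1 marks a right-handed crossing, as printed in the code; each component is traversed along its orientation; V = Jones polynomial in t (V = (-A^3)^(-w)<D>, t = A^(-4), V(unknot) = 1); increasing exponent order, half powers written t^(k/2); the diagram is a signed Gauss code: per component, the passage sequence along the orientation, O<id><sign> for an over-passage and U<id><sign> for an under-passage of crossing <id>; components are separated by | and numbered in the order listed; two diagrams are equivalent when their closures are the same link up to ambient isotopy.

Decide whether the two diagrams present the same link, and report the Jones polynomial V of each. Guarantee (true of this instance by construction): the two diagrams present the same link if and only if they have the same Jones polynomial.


equivalent: yes
D1 (bracket A^-8 - A^-4 + 2 - A^4 + A^8 - A^12; 12 crossings at w = -4): V = -t^-6 + t^-5 - t^-4 + 2t^-3 - t^-2 + t^-1
V(D2) = -t^-6 + t^-5 - t^-4 + 2t^-3 - t^-2 + t^-1  [12 crossings, <D> = A^-2 - A^2 + 2A^6 - A^10 + A^14 - A^18, w = -2]
observation: all 2 diagrams share one V(t), hence one class


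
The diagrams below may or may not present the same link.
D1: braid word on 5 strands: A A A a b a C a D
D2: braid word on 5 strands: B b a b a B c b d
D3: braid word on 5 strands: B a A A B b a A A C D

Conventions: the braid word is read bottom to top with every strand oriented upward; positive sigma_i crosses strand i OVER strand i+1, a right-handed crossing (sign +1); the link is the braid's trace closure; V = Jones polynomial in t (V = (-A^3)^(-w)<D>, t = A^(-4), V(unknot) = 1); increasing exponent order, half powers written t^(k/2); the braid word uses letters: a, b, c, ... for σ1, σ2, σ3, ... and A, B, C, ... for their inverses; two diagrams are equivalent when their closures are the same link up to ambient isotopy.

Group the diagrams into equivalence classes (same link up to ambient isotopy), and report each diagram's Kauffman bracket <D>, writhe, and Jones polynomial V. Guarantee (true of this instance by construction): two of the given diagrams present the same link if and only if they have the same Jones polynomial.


equivalence classes: {D1} | {D2} | {D3}
D1 (bracket A^-5 + A^-1; 9 crossings at w = -1): V = -t^(-1/2) - t^(1/2)
V(D2) = -t^(1/2) - t^(5/2)  (w +5, c 9, <D> = A^5 + A^13)
V(D3) = -t^(-5/2) - t^(-1/2)  [11 crossings, <D> = A^-13 + A^-5, w = -5]
key observation: 3 values of V(t) split the 3 diagrams


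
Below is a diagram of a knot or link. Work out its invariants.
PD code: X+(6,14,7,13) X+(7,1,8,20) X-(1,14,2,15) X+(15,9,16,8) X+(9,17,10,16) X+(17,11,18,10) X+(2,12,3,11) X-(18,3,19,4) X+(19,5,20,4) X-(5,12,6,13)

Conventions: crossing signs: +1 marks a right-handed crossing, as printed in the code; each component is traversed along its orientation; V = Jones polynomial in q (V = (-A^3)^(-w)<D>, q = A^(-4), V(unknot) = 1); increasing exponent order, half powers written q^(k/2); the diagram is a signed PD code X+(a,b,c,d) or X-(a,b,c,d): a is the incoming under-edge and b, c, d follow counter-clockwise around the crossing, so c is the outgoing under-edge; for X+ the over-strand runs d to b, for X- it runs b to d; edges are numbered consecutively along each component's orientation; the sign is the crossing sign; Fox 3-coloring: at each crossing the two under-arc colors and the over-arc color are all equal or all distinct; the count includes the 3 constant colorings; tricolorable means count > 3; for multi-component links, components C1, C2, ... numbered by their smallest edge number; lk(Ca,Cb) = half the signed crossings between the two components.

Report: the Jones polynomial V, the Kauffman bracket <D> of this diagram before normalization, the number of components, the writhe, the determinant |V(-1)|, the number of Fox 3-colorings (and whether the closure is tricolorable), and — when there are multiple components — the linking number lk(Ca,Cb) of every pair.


Jones polynomial: V(q) = q + q^3 - q^4
<D> = -A^-4 + 1 + A^8; writhe +4
components 1, writhe +4 (10 crossings)
3-colorings: 9 of 3^10, det 3 — tricolorable
note: |V(-1)| = 3: so tricolorable, since 3 divides 3


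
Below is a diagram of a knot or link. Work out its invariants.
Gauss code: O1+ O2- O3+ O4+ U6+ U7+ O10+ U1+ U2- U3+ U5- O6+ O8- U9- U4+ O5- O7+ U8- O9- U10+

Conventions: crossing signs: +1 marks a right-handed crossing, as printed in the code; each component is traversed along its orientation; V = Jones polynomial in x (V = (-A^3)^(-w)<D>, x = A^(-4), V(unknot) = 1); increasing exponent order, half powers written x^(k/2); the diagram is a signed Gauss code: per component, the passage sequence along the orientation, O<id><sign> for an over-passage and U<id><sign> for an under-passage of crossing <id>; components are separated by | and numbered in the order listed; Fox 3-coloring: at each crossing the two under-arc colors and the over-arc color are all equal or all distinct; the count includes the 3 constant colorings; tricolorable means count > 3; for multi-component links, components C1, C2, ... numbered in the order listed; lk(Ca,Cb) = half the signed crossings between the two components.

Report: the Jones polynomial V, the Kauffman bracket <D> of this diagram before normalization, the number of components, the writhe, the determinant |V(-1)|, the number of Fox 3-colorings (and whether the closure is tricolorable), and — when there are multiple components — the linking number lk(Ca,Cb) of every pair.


V = -x^-1 + 2 - x + 2x^2 - x^3 + x^4 - x^5
<D> = -A^-14 + A^-10 - A^-6 + 2A^-2 - A^2 + 2A^6 - A^10 (w = +2)
1 component over 10 crossings, w = +2
9 Fox colorings among 3^10, |V(-1)| = 9: tricolorable
why: |V(-1)| = 9: so tricolorable, since 3 divides 9


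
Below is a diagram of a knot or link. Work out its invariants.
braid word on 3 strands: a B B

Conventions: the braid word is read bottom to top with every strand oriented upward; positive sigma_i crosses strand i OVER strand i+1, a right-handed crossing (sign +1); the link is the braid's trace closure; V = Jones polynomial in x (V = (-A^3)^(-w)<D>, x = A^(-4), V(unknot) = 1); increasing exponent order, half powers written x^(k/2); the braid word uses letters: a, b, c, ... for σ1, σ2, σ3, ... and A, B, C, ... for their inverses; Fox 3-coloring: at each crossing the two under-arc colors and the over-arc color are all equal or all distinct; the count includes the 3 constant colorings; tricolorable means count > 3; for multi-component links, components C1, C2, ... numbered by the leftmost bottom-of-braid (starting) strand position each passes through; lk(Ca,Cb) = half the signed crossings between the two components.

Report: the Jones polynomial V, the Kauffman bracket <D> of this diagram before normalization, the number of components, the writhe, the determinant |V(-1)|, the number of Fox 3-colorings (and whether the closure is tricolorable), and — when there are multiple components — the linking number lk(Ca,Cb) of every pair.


V(x) = -x^(-5/2) - x^(-1/2)
bracket: A^-1 + A^7, w = -1
2 components, writhe -1, over 3 crossings
lk(C1,C2) = -1
det 2, colorings 3 of 3^3 — not tricolorable
observation: summing lk over 1 pair gives -1


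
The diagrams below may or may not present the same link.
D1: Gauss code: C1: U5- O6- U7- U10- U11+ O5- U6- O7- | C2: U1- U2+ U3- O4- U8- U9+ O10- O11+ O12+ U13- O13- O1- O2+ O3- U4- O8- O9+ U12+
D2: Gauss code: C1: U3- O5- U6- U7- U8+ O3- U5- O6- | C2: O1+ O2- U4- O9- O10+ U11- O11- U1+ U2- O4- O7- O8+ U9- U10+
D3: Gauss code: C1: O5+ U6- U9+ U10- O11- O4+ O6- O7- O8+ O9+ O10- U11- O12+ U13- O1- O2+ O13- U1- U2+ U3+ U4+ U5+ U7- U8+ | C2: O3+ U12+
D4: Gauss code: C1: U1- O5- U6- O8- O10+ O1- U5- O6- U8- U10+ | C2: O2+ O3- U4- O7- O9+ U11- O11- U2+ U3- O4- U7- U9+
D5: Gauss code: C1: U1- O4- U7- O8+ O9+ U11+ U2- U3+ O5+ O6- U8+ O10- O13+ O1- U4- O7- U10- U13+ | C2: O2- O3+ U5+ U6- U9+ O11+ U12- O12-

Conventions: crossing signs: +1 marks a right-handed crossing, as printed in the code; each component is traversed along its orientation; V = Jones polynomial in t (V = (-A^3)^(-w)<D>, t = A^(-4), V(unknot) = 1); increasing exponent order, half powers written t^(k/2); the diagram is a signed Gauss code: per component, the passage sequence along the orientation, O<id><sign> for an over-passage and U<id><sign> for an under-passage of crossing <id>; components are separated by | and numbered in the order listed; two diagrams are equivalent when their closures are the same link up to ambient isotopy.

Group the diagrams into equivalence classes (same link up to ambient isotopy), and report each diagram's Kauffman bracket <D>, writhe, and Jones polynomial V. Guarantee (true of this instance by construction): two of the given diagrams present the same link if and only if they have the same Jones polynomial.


equivalence classes: {D1, D2, D4} | {D3} | {D5}
D1 (bracket A^-13 + A^-9 + A^-5 - A^3; 13 crossings at w = -5): V = t^(-9/2) - t^(-5/2) - t^(-3/2) - t^(-1/2)
V(D2) = t^(-9/2) - t^(-5/2) - t^(-3/2) - t^(-1/2)  (w -5, c 11, <D> = A^-13 + A^-9 + A^-5 - A^3)
V(D3) = -t^(1/2) - t^(5/2)  [13 crossings, <D> = A^-7 + A, w = +1]
V(D4) = t^(-9/2) - t^(-5/2) - t^(-3/2) - t^(-1/2)  (w -5, c 11, <D> = A^-13 + A^-9 + A^-5 - A^3)
V(D5) = t^(-7/2) - t^(-5/2) + t^(-3/2) - 2t^(-1/2) - t^(3/2)  [13 crossings, <D> = A^-9 + 2A^-1 - A^3 + A^7 - A^11, w = -1]
observation: comparing 5 Jones polynomials yields 3 groups


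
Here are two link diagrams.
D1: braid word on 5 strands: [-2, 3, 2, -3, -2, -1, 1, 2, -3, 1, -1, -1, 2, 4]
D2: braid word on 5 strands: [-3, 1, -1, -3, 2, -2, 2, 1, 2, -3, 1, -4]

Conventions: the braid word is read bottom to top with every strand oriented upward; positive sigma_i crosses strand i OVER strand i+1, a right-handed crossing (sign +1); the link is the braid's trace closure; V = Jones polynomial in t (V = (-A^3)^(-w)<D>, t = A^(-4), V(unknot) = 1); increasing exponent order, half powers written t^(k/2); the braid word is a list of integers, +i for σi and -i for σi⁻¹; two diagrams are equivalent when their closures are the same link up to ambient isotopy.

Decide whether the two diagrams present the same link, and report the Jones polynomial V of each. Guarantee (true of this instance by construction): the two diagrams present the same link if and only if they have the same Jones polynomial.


same link: no
V(D1) = 1  [14 crossings, <D> = 1, w = 0]
D2 (bracket -A^-12 + A^-8 - A^-4 + 3 - A^4 + A^8 - A^12; 12 crossings at w = 0): V = -t^-3 + t^-2 - t^-1 + 3 - t + t^2 - t^3
note: comparing 2 Jones polynomials yields 2 groups


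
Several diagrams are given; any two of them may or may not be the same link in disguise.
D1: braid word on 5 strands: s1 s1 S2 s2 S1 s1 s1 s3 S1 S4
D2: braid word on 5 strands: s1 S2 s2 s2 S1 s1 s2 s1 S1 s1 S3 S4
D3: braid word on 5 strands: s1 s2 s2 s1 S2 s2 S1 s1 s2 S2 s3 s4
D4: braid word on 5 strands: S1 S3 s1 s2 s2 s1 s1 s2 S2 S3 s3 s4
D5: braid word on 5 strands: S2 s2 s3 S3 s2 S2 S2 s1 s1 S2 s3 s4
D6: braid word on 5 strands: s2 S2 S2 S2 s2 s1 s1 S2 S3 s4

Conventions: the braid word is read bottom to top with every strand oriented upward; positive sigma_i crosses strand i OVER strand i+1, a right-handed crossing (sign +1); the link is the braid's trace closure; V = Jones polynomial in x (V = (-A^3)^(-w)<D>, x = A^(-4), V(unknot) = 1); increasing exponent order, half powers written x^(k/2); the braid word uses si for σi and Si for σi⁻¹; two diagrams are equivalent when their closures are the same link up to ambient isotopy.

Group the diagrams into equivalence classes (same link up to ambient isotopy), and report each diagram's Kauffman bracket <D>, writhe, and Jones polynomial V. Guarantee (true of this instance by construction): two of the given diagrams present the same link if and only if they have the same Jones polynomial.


grouping into links: {D1} | {D2, D3, D4} | {D5, D6}
V(D1) = 1 + x + x^2 + x^3  (w +2, c 10, <D> = A^-6 + A^-2 + A^2 + A^6)
V(D2) = x + 2x^3 + x^5  (w +2, c 12, <D> = A^-14 + 2A^-6 + A^2)
D3 (bracket A^-2 + 2A^6 + A^14; 12 crossings at w = +6): V = x + 2x^3 + x^5
V(D4) = x + 2x^3 + x^5  (w +4, c 12, <D> = A^-8 + 2 + A^8)
V(D5) = x^-2 + 2 + x^2  [12 crossings, <D> = A^-2 + 2A^6 + A^14, w = +2]
V(D6) = x^-2 + 2 + x^2  (w 0, c 10, <D> = A^-8 + 2 + A^8)
key observation: comparing 6 Jones polynomials yields 3 groups


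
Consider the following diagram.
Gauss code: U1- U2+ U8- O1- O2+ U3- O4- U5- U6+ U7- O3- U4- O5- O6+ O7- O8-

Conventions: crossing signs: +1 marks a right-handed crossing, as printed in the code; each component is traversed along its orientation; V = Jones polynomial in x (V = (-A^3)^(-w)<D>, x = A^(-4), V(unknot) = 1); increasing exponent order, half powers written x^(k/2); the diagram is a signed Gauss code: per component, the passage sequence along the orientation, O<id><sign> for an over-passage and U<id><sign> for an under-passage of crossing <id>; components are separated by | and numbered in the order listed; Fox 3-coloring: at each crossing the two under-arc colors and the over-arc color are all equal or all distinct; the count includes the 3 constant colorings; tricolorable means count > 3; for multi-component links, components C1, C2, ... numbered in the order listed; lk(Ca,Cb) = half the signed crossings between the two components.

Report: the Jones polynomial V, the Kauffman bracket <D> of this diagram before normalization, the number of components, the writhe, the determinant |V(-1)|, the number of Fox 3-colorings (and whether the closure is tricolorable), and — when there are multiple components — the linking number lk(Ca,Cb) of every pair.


V = -x^-4 + x^-3 + x^-1
<D> = A^-8 + 1 - A^4 (w = -4)
1 component over 8 crossings, w = -4
9 Fox colorings among 3^8, |V(-1)| = 3: tricolorable
why: w = -4 (over 8 crossings) is diagram-only; (-A^3)^(4) removes it from V
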